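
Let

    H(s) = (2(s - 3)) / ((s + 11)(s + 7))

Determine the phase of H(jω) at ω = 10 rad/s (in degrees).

∠H(j10) ≈ 9.418°

At s = j10: numerator = -6 + j20, denominator = -23 + j180.
∠H = ∠num − ∠den = 106.70° − (97.282°) = 9.418°.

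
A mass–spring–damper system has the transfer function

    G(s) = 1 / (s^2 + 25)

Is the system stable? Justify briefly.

marginally stable

The denominator s^2 + 25 factors as (s^2 + 25), giving poles at s = 5j, -5j.
Since the simple pole(s) at s = 5j, -5j lie on the jω-axis with none in the right half-plane, the system is marginally stable.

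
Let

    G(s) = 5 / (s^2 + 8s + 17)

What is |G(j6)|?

|G(j6)| ≈ 0.09685

Substitute s = j6: numerator = 5, denominator = -19 + j48.
|G(j6)| = |5| / |-19 + j48| = 5 / 51.624 ≈ 0.09685.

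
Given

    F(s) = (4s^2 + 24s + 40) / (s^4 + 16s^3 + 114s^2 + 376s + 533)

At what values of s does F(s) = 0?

Set the numerator to zero: 4s^2 + 24s + 40 = 0, i.e. 4·(s^2 + 6s + 10) = 0.
Factoring: (s^2 + 6s + 10) = 0.

s = -3 + j, -3 - j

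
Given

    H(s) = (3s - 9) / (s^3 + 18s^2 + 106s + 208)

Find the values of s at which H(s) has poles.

s = -5 ± j, -8

The poles are the roots of the denominator s^3 + 18s^2 + 106s + 208 = 0.
Trying s = -8: the polynomial evaluates to 0, so (s + 8) is a factor.
Dividing out leaves s^2 + 10s + 26 = 0.
The quadratic formula then gives s = -5 ± 1j.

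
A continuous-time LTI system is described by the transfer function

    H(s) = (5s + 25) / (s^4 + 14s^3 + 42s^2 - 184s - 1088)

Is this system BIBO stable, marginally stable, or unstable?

The denominator s^4 + 14s^3 + 42s^2 - 184s - 1088 factors as (s^2 + 10s + 34)(s - 4)(s + 8), giving poles at s = -5 ± 3j, 4, -8.
Since the pole(s) at s = 4 lie in the right half-plane, the system is unstable.

unstable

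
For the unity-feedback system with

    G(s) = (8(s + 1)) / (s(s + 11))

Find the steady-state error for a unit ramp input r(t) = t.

e_ss = 1.375

G(s) has one pole at the origin.
This is a Type 1 system. Kv = lim_{s→0} s·G(s) = 8/11.
e_ss = 1/Kv = 1/(8/11) = 11/8 ≈ 1.375.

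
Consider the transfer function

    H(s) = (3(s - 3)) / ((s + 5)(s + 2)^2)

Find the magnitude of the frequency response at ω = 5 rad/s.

|H(j5)| ≈ 0.08531

Substitute s = j5: numerator = -9 + j15, denominator = -205 - j5.
|H(j5)| = |-9 + j15| / |-205 - j5| = 17.493 / 205.06 ≈ 0.08531.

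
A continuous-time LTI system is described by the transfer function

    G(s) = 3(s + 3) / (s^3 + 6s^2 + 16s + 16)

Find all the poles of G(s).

s = -2 + 2j, -2 - 2j, -2

The poles are the roots of the denominator s^3 + 6s^2 + 16s + 16 = 0.
Trying s = -2: the polynomial evaluates to 0, so (s + 2) is a factor.
Dividing out leaves s^2 + 4s + 8 = 0.
The quadratic formula then gives s = -2 ± 2j.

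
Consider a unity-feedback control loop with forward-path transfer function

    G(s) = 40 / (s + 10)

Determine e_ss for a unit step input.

G(s) has no poles at the origin.
This is a Type 0 system. Kp = lim_{s→0} G(s) = 40/10 = 4.
e_ss = 1/(1 + Kp) = 1/(1 + 4) = 1/5 ≈ 0.2000.

e_ss = 0.2000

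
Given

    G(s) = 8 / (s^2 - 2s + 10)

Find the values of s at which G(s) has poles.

s = 1 ± 3j

The poles are the roots of the denominator s^2 - 2s + 10 = 0.
Using the quadratic formula: s = (2 ± √(-36))/2 = 1 ± 3j.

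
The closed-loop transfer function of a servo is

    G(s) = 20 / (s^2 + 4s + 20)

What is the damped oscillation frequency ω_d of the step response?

Comparing s^2 + 4s + 20 to s^2 + 2ζωₙs + ωₙ²: ωₙ = √20 ≈ 4.472 rad/s and ζ = 4/(2·√20) ≈ 0.4472.
ζωₙ = 4/2 = 2, so ω_d = ωₙ√(1−ζ²) = √(ωₙ² − (ζωₙ)²) = √(20 − 2²) = √16 = 4 rad/s.

ω_d = 4 rad/s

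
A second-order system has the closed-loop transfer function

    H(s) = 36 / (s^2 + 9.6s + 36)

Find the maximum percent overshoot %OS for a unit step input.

%OS ≈ 1.52%

Comparing s^2 + 9.6s + 36 to s^2 + 2ζωₙs + ωₙ²: ωₙ = 6 rad/s and ζ = 9.6/(2·6) = 0.8.
%OS = 100·exp(−πζ/√(1−ζ²)) = 100·exp(−π·0.8/√(1−0.8²)) ≈ 1.52%.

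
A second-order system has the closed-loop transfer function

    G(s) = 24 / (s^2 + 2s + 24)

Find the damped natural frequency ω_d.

Comparing s^2 + 2s + 24 to s^2 + 2ζωₙs + ωₙ²: ωₙ = √24 ≈ 4.899 rad/s and ζ = 2/(2·√24) ≈ 0.2041.
ζωₙ = 2/2 = 1, so ω_d = ωₙ√(1−ζ²) = √(ωₙ² − (ζωₙ)²) = √(24 − 1²) = √23 ≈ 4.796 rad/s.

ω_d ≈ 4.796 rad/s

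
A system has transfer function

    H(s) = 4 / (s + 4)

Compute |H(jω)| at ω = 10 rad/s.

|H(j10)| ≈ 0.3714

Substitute s = j10: numerator = 4, denominator = 4 + j10.
|H(j10)| = |4| / |4 + j10| = 4 / 10.770 ≈ 0.3714.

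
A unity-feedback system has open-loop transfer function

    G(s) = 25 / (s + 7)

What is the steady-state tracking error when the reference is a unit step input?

G(s) has no poles at the origin.
This is a Type 0 system. Kp = lim_{s→0} G(s) = 25/7.
e_ss = 1/(1 + Kp) = 1/(1 + 25/7) = 7/32 ≈ 0.2188.

e_ss = 0.2188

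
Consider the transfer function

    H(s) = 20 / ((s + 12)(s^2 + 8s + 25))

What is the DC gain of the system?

H(0) = 1/15 ≈ 0.06667

Set s = 0: H(0) = (20) / (300) = 1/15.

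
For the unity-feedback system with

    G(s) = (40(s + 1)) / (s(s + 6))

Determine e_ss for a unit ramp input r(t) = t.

G(s) has one pole at the origin.
This is a Type 1 system. Kv = lim_{s→0} s·G(s) = 40/6 = 20/3.
e_ss = 1/Kv = 1/(20/3) = 3/20 ≈ 0.1500.

e_ss = 0.1500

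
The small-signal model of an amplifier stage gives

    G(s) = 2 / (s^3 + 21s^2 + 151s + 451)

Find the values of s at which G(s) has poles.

s = -5 + 4j, -5 - 4j, -11

The poles are the roots of the denominator s^3 + 21s^2 + 151s + 451 = 0.
Trying s = -11: the polynomial evaluates to 0, so (s + 11) is a factor.
Dividing out leaves s^2 + 10s + 41 = 0.
The quadratic formula then gives s = -5 ± 4j.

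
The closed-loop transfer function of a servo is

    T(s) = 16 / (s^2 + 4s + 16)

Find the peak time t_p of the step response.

t_p ≈ 0.9069 s

Comparing s^2 + 4s + 16 to s^2 + 2ζωₙs + ωₙ²: ωₙ = 4 rad/s and ζ = 4/(2·4) = 0.5.
ζωₙ = 4/2 = 2, so ω_d = ωₙ√(1−ζ²) = √(ωₙ² − (ζωₙ)²) = √(16 − 2²) = √12 ≈ 3.464 rad/s.
t_p = π/ω_d = π/3.464 ≈ 0.9069 s.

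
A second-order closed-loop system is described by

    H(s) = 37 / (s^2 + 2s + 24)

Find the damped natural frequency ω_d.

ω_d ≈ 4.796 rad/s

Comparing s^2 + 2s + 24 to s^2 + 2ζωₙs + ωₙ²: ωₙ = √24 ≈ 4.899 rad/s and ζ = 2/(2·√24) ≈ 0.2041.
ζωₙ = 2/2 = 1, so ω_d = ωₙ√(1−ζ²) = √(ωₙ² − (ζωₙ)²) = √(24 − 1²) = √23 ≈ 4.796 rad/s.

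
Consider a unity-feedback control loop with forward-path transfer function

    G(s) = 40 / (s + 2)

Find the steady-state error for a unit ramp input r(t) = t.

G(s) has no poles at the origin.
This is a Type 0 system; Kv = lim_{s→0} s·G(s) = 0, so the steady-state error for a ramp input is infinite.

e_ss = ∞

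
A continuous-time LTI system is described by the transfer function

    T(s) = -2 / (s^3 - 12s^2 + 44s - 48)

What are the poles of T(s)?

s = 2, 6, 4

The poles are the roots of the denominator s^3 - 12s^2 + 44s - 48 = 0.
Trying s = 2: the polynomial evaluates to 0, so (s - 2) is a factor.
Dividing out leaves s^2 - 10s + 24 = 0.
Factoring the quadratic: (s - 6)(s - 4) = 0.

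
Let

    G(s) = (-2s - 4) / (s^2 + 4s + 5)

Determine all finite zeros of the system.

Set the numerator to zero: -2s - 4 = 0, i.e. -2·(s + 2) = 0.
So s = -2.

s = -2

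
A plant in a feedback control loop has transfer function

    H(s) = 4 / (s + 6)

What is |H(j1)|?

Substitute s = j1: numerator = 4, denominator = 6 + j1.
|H(j1)| = |4| / |6 + j1| = 4 / 6.0828 ≈ 0.6576.

|H(j1)| ≈ 0.6576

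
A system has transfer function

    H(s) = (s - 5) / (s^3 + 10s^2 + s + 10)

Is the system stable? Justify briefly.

The denominator s^3 + 10s^2 + s + 10 factors as (s^2 + 1)(s + 10), giving poles at s = ±j, -10.
Since the simple pole(s) at s = ±j lie on the jω-axis with none in the right half-plane, the system is marginally stable.

marginally stable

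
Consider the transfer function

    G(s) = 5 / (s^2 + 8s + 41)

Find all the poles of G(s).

The poles are the roots of the denominator s^2 + 8s + 41 = 0.
Using the quadratic formula: s = (-8 ± √(-100))/2 = -4 ± 5j.

s = -4 ± 5j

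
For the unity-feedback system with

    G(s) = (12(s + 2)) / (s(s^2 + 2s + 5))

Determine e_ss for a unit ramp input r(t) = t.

e_ss = 0.2083

G(s) has one pole at the origin.
This is a Type 1 system. Kv = lim_{s→0} s·G(s) = 24/5.
e_ss = 1/Kv = 1/(24/5) = 5/24 ≈ 0.2083.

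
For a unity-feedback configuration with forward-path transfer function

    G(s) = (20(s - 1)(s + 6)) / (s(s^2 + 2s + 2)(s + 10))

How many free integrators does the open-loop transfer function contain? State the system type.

The denominator has 1 factor of s at the origin (free integrator), so this is a Type 1 system.

Type 1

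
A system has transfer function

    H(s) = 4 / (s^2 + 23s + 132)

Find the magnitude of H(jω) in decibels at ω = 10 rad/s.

Substitute s = j10: numerator = 4, denominator = 32 + j230.
|H(j10)| = |4| / |32 + j230| = 4 / 232.22 ≈ 0.01723.
In decibels: 20·log₁₀(0.01723) ≈ -35.3 dB.

|H(j10)|_dB ≈ -35.3 dB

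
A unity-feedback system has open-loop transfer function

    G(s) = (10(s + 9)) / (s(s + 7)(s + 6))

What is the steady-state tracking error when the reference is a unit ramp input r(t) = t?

G(s) has one pole at the origin.
This is a Type 1 system. Kv = lim_{s→0} s·G(s) = 90/42 = 15/7.
e_ss = 1/Kv = 1/(15/7) = 7/15 ≈ 0.4667.

e_ss = 0.4667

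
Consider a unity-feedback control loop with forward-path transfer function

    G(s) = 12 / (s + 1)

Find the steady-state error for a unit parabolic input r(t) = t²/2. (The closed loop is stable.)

e_ss = ∞

G(s) has no poles at the origin.
This is a Type 0 system; Ka = lim_{s→0} s^2·G(s) = 0, so the steady-state error for a parabola input is infinite.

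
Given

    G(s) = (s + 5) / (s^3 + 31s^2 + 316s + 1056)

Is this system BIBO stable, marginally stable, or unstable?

stable

The denominator s^3 + 31s^2 + 316s + 1056 factors as (s + 12)(s + 11)(s + 8), giving poles at s = -12, -11, -8.
Since all poles lie strictly in the left half-plane, the system is stable.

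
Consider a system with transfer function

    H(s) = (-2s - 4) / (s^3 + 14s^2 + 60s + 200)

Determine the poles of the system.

The poles are the roots of the denominator s^3 + 14s^2 + 60s + 200 = 0.
Trying s = -10: the polynomial evaluates to 0, so (s + 10) is a factor.
Dividing out leaves s^2 + 4s + 20 = 0.
The quadratic formula then gives s = -2 ± 4j.

s = -2 ± 4j, -10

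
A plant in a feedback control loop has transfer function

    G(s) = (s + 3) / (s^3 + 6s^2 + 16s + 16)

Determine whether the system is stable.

stable

The denominator s^3 + 6s^2 + 16s + 16 factors as (s^2 + 4s + 8)(s + 2), giving poles at s = -2 ± 2j, -2.
Since all poles lie strictly in the left half-plane, the system is stable.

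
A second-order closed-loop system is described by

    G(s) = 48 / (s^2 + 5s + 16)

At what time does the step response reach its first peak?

Comparing s^2 + 5s + 16 to s^2 + 2ζωₙs + ωₙ²: ωₙ = 4 rad/s and ζ = 5/(2·4) = 0.625.
ζωₙ = 5/2 = 2.5, so ω_d = ωₙ√(1−ζ²) = √(ωₙ² − (ζωₙ)²) = √(16 − 2.5²) = √9.75 ≈ 3.122 rad/s.
t_p = π/ω_d = π/3.122 ≈ 1.006 s.

t_p ≈ 1.006 s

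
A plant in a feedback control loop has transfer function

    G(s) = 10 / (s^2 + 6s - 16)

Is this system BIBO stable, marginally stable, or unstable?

unstable

The denominator s^2 + 6s - 16 factors as (s - 2)(s + 8), giving poles at s = 2, -8.
Since the pole(s) at s = 2 lie in the right half-plane, the system is unstable.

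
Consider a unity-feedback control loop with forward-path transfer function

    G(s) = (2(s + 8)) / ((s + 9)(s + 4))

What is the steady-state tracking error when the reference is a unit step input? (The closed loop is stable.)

e_ss = 0.6923

G(s) has no poles at the origin.
This is a Type 0 system. Kp = lim_{s→0} G(s) = 16/36 = 4/9.
e_ss = 1/(1 + Kp) = 1/(1 + 4/9) = 9/13 ≈ 0.6923.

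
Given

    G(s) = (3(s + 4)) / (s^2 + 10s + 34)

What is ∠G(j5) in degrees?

At s = j5: numerator = 12 + j15, denominator = 9 + j50.
∠G = ∠num − ∠den = 51.340° − (79.796°) = -28.46°.

∠G(j5) ≈ -28.46°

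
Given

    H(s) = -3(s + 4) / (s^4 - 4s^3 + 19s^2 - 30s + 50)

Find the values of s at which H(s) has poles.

s = 1 + 2j, 1 - 2j, 1 + 3j, 1 - 3j

The poles are the roots of the denominator s^4 - 4s^3 + 19s^2 - 30s + 50 = 0.
No real roots exist; factor into two real quadratics: (s^2 - 2s + 5)(s^2 - 2s + 10) = 0.
Each quadratic gives a conjugate pair via the quadratic formula.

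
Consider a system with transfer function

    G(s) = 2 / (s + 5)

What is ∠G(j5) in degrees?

At s = j5: numerator = 2, denominator = 5 + j5.
∠G = ∠num − ∠den = 0° − (45°) = -45°.

∠G(j5) ≈ -45°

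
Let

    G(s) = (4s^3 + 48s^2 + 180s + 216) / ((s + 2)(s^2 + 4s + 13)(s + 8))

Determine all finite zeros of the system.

s = -3, -3, -6

Set the numerator to zero: 4s^3 + 48s^2 + 180s + 216 = 0, i.e. 4·(s^3 + 12s^2 + 45s + 54) = 0.
Factoring: (s + 3)^2(s + 6) = 0.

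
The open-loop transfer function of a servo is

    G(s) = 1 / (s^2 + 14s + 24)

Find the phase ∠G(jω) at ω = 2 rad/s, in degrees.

∠G(j2) ≈ -54.46°

At s = j2: numerator = 1, denominator = 20 + j28.
∠G = ∠num − ∠den = 0° − (54.462°) = -54.46°.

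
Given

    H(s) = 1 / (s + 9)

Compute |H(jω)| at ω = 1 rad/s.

Substitute s = j1: numerator = 1, denominator = 9 + j1.
|H(j1)| = |1| / |9 + j1| = 1 / 9.0554 ≈ 0.1104.

|H(j1)| ≈ 0.1104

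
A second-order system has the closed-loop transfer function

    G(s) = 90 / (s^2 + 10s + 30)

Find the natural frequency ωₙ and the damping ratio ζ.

Compare the denominator to the standard form s^2 + 2ζωₙs + ωₙ².
ωₙ² = 30, so ωₙ = √30 ≈ 5.477 rad/s.
2ζωₙ = 10, so ζ = 10/(2·√30) ≈ 0.9129.

ωₙ ≈ 5.477 rad/s, ζ ≈ 0.9129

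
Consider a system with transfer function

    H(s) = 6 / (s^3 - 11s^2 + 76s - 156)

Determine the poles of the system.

s = 4 + 6j, 4 - 6j, 3

The poles are the roots of the denominator s^3 - 11s^2 + 76s - 156 = 0.
Trying s = 3: the polynomial evaluates to 0, so (s - 3) is a factor.
Dividing out leaves s^2 - 8s + 52 = 0.
The quadratic formula then gives s = 4 ± 6j.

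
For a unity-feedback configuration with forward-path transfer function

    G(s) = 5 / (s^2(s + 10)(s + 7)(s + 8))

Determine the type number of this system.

Type 2

The denominator has 2 factors of s at the origin (free integrators), so this is a Type 2 system.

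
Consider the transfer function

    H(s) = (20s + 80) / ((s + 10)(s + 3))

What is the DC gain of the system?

H(0) = 8/3 ≈ 2.667

Set s = 0: H(0) = (80) / (30) = 8/3.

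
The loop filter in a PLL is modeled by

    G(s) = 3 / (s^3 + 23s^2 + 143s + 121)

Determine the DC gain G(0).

Set s = 0: G(0) = (3) / (121) = 3/121.

G(0) = 3/121 ≈ 0.02479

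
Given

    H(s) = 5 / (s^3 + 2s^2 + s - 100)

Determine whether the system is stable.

The denominator s^3 + 2s^2 + s - 100 factors as (s - 4)(s^2 + 6s + 25), giving poles at s = 4, -3 ± 4j.
Since the pole(s) at s = 4 lie in the right half-plane, the system is unstable.

unstable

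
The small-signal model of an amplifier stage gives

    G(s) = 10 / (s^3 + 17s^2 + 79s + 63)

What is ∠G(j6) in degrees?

At s = j6: numerator = 10, denominator = -549 + j258.
∠G = ∠num − ∠den = 0° − (154.83°) = -154.8°.

∠G(j6) ≈ -154.8°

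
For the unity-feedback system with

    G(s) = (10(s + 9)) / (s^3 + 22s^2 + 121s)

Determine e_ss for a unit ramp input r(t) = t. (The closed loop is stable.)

e_ss = 1.344

G(s) has one pole at the origin.
This is a Type 1 system. Kv = lim_{s→0} s·G(s) = 90/121.
e_ss = 1/Kv = 1/(90/121) = 121/90 ≈ 1.344.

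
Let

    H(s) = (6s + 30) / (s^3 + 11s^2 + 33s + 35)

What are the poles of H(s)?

The poles are the roots of the denominator s^3 + 11s^2 + 33s + 35 = 0.
Trying s = -7: the polynomial evaluates to 0, so (s + 7) is a factor.
Dividing out leaves s^2 + 4s + 5 = 0.
The quadratic formula then gives s = -2 ± 1j.

s = -2 + j, -2 - j, -7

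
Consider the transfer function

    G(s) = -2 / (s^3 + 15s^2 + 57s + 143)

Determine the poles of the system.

s = -2 ± 3j, -11

The poles are the roots of the denominator s^3 + 15s^2 + 57s + 143 = 0.
Trying s = -11: the polynomial evaluates to 0, so (s + 11) is a factor.
Dividing out leaves s^2 + 4s + 13 = 0.
The quadratic formula then gives s = -2 ± 3j.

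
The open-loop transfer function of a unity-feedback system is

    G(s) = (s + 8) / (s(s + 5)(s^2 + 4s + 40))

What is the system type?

Type 1

The denominator has 1 factor of s at the origin (free integrator), so this is a Type 1 system.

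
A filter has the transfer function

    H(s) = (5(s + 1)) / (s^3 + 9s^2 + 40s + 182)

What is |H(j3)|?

Substitute s = j3: numerator = 5 + j15, denominator = 101 + j93.
|H(j3)| = |5 + j15| / |101 + j93| = 15.811 / 137.30 ≈ 0.1152.

|H(j3)| ≈ 0.1152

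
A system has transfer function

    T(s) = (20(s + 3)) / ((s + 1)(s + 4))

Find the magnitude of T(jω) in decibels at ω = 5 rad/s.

Substitute s = j5: numerator = 60 + j100, denominator = -21 + j25.
|T(j5)| = |60 + j100| / |-21 + j25| = 116.62 / 32.650 ≈ 3.572.
In decibels: 20·log₁₀(3.572) ≈ 11.1 dB.

|T(j5)|_dB ≈ 11.1 dB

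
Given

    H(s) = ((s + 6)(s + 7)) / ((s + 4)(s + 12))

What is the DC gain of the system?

At s = 0 each factor (s + a) contributes a and each (s^2 + bs + c) contributes c.
H(0) = 1·(6) · (7) / ((4) · (12)) = 42/48 = 7/8.

H(0) = 7/8 ≈ 0.8750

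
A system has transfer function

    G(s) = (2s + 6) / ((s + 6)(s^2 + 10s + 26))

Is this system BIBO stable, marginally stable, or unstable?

The poles can be read from the denominator factors: s = -6, -5 + j, -5 - j.
Since all poles lie strictly in the left half-plane, the system is stable.

stable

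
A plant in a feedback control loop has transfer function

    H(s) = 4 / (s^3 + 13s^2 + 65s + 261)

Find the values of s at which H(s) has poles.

The poles are the roots of the denominator s^3 + 13s^2 + 65s + 261 = 0.
Trying s = -9: the polynomial evaluates to 0, so (s + 9) is a factor.
Dividing out leaves s^2 + 4s + 29 = 0.
The quadratic formula then gives s = -2 ± 5j.

s = -2 + 5j, -2 - 5j, -9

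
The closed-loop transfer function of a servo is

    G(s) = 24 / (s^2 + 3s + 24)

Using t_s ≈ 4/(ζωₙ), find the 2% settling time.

t_s ≈ 2.667 s

Comparing s^2 + 3s + 24 to s^2 + 2ζωₙs + ωₙ²: ωₙ = √24 ≈ 4.899 rad/s and ζ = 3/(2·√24) ≈ 0.3062.
ζωₙ = 3/2 = 1.5, so t_s ≈ 4/(ζωₙ) = 4/1.5 ≈ 2.667 s.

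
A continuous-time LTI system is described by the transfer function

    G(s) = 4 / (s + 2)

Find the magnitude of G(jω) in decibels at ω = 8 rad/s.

Substitute s = j8: numerator = 4, denominator = 2 + j8.
|G(j8)| = |4| / |2 + j8| = 4 / 8.2462 ≈ 0.4851.
In decibels: 20·log₁₀(0.4851) ≈ -6.28 dB.

|G(j8)|_dB ≈ -6.28 dB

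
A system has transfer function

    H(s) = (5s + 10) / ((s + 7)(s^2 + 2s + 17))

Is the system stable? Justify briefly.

stable

The poles can be read from the denominator factors: s = -7, -1 + 4j, -1 - 4j.
Since all poles lie strictly in the left half-plane, the system is stable.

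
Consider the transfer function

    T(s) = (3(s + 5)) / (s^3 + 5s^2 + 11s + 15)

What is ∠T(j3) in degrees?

∠T(j3) ≈ -137.7°

At s = j3: numerator = 15 + j9, denominator = -30 + j6.
∠T = ∠num − ∠den = 30.964° − (168.69°) = -137.7°.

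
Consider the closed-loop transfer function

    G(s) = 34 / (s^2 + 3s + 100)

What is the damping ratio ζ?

ζ = 0.15

Compare the denominator to the standard form s^2 + 2ζωₙs + ωₙ².
ωₙ² = 100, so ωₙ = 10 rad/s.
2ζωₙ = 3, so ζ = 3/(2·10) = 0.15.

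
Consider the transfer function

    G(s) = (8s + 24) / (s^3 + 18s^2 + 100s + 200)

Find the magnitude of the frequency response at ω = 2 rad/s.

Substitute s = j2: numerator = 24 + j16, denominator = 128 + j192.
|G(j2)| = |24 + j16| / |128 + j192| = 28.844 / 230.76 = 0.1250.

|G(j2)| = 0.1250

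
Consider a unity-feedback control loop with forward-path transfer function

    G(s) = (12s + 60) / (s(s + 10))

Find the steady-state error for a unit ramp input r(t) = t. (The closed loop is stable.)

G(s) has one pole at the origin.
This is a Type 1 system. Kv = lim_{s→0} s·G(s) = 60/10 = 6.
e_ss = 1/Kv = 1/(6) = 1/6 ≈ 0.1667.

e_ss = 0.1667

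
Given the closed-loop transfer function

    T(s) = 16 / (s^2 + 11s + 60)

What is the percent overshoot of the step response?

Comparing s^2 + 11s + 60 to s^2 + 2ζωₙs + ωₙ²: ωₙ = √60 ≈ 7.746 rad/s and ζ = 11/(2·√60) ≈ 0.7100.
%OS = 100·exp(−πζ/√(1−ζ²)) = 100·exp(−π·0.7100/√(1−0.7100²)) ≈ 4.21%.

%OS ≈ 4.21%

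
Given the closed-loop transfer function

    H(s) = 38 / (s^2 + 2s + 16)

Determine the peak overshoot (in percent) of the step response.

%OS ≈ 44.4%

Comparing s^2 + 2s + 16 to s^2 + 2ζωₙs + ωₙ²: ωₙ = 4 rad/s and ζ = 2/(2·4) = 0.25.
%OS = 100·exp(−πζ/√(1−ζ²)) = 100·exp(−π·0.25/√(1−0.25²)) ≈ 44.4%.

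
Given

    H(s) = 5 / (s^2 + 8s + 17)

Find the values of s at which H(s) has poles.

The poles are the roots of the denominator s^2 + 8s + 17 = 0.
Using the quadratic formula: s = (-8 ± √(-4))/2 = -4 ± 1j.

s = -4 ± j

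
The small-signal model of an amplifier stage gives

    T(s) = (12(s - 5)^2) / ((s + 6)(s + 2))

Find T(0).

At s = 0 each factor (s + a) contributes a and each (s^2 + bs + c) contributes c.
T(0) = 12·(-5) · (-5) / ((6) · (2)) = 300/12 = 25.

T(0) = 25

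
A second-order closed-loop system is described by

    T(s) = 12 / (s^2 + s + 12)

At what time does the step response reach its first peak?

t_p ≈ 0.9165 s

Comparing s^2 + s + 12 to s^2 + 2ζωₙs + ωₙ²: ωₙ = √12 ≈ 3.464 rad/s and ζ = 1/(2·√12) ≈ 0.1443.
ζωₙ = 1/2 = 0.5, so ω_d = ωₙ√(1−ζ²) = √(ωₙ² − (ζωₙ)²) = √(12 − 0.5²) = √11.75 ≈ 3.428 rad/s.
t_p = π/ω_d = π/3.428 ≈ 0.9165 s.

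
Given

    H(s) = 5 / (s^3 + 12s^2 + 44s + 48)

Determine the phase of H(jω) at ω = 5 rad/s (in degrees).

∠H(j5) ≈ -159.3°

At s = j5: numerator = 5, denominator = -252 + j95.
∠H = ∠num − ∠den = 0° − (159.34°) = -159.3°.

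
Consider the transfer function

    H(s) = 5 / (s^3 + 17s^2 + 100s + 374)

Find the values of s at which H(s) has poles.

s = -3 + 5j, -3 - 5j, -11

The poles are the roots of the denominator s^3 + 17s^2 + 100s + 374 = 0.
Trying s = -11: the polynomial evaluates to 0, so (s + 11) is a factor.
Dividing out leaves s^2 + 6s + 34 = 0.
The quadratic formula then gives s = -3 ± 5j.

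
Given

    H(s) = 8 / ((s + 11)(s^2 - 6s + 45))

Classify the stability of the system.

unstable

The poles can be read from the denominator factors: s = -11, 3 + 6j, 3 - 6j.
Since the pole(s) at s = 3 + 6j, 3 - 6j lie in the right half-plane, the system is unstable.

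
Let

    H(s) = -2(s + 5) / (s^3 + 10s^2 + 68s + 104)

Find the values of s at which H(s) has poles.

s = -2, -4 + 6j, -4 - 6j

The poles are the roots of the denominator s^3 + 10s^2 + 68s + 104 = 0.
Trying s = -2: the polynomial evaluates to 0, so (s + 2) is a factor.
Dividing out leaves s^2 + 8s + 52 = 0.
The quadratic formula then gives s = -4 ± 6j.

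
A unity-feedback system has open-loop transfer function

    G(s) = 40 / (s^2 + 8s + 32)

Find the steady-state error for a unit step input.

G(s) has no poles at the origin.
This is a Type 0 system. Kp = lim_{s→0} G(s) = 40/32 = 5/4.
e_ss = 1/(1 + Kp) = 1/(1 + 5/4) = 4/9 ≈ 0.4444.

e_ss = 0.4444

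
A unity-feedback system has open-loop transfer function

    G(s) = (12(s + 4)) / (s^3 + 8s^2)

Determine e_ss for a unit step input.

e_ss = 0

G(s) has 2 poles at the origin.
This is a Type 2 system; for a step input the steady-state error is zero.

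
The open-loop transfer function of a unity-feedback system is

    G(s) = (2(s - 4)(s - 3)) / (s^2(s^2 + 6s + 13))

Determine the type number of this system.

The denominator has 2 factors of s at the origin (free integrators), so this is a Type 2 system.

Type 2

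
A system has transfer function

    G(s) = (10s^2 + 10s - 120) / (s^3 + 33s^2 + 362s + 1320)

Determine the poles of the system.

The poles are the roots of the denominator s^3 + 33s^2 + 362s + 1320 = 0.
Trying s = -10: the polynomial evaluates to 0, so (s + 10) is a factor.
Dividing out leaves s^2 + 23s + 132 = 0.
Factoring the quadratic: (s + 12)(s + 11) = 0.

s = -10, -12, -11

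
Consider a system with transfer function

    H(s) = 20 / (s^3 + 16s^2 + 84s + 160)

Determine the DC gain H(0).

Set s = 0: H(0) = (20) / (160) = 1/8.

H(0) = 1/8 ≈ 0.1250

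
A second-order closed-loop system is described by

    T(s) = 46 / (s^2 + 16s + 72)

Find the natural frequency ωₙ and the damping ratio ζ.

ωₙ ≈ 8.485 rad/s, ζ ≈ 0.9428

Compare the denominator to the standard form s^2 + 2ζωₙs + ωₙ².
ωₙ² = 72, so ωₙ = √72 ≈ 8.485 rad/s.
2ζωₙ = 16, so ζ = 16/(2·√72) ≈ 0.9428.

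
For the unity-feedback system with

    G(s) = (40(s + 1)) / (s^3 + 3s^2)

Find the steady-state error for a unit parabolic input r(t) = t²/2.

G(s) has 2 poles at the origin.
This is a Type 2 system. Ka = lim_{s→0} s^2·G(s) = 40/3.
e_ss = 1/Ka = 1/(40/3) = 3/40 ≈ 0.07500.

e_ss = 0.07500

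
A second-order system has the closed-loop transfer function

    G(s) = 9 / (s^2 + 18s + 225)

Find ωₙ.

ωₙ = 15 rad/s

Compare the denominator to the standard form s^2 + 2ζωₙs + ωₙ².
ωₙ² = 225, so ωₙ = 15 rad/s.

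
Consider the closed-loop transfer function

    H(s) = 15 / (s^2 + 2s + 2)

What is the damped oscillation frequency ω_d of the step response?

Comparing s^2 + 2s + 2 to s^2 + 2ζωₙs + ωₙ²: ωₙ = √2 ≈ 1.414 rad/s and ζ = 2/(2·√2) ≈ 0.7071.
ζωₙ = 2/2 = 1, so ω_d = ωₙ√(1−ζ²) = √(ωₙ² − (ζωₙ)²) = √(2 − 1²) = √1 = 1 rad/s.

ω_d = 1 rad/s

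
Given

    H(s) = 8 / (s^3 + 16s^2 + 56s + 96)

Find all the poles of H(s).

The poles are the roots of the denominator s^3 + 16s^2 + 56s + 96 = 0.
Trying s = -12: the polynomial evaluates to 0, so (s + 12) is a factor.
Dividing out leaves s^2 + 4s + 8 = 0.
The quadratic formula then gives s = -2 ± 2j.

s = -2 + 2j, -2 - 2j, -12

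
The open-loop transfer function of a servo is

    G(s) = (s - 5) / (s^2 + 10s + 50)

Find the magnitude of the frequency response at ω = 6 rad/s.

Substitute s = j6: numerator = -5 + j6, denominator = 14 + j60.
|G(j6)| = |-5 + j6| / |14 + j60| = 7.8102 / 61.612 ≈ 0.1268.

|G(j6)| ≈ 0.1268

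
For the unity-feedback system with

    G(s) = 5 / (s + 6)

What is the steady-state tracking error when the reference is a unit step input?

e_ss = 0.5455

G(s) has no poles at the origin.
This is a Type 0 system. Kp = lim_{s→0} G(s) = 5/6.
e_ss = 1/(1 + Kp) = 1/(1 + 5/6) = 6/11 ≈ 0.5455.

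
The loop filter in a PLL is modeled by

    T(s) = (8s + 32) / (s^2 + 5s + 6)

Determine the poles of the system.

The poles are the roots of the denominator s^2 + 5s + 6 = 0.
Factoring: (s + 2)(s + 3) = 0, so s = -2 and s = -3.

s = -2, -3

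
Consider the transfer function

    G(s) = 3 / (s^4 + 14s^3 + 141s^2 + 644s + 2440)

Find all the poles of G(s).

s = -5 + 6j, -5 - 6j, -2 + 6j, -2 - 6j

The poles are the roots of the denominator s^4 + 14s^3 + 141s^2 + 644s + 2440 = 0.
No real roots exist; factor into two real quadratics: (s^2 + 10s + 61)(s^2 + 4s + 40) = 0.
Each quadratic gives a conjugate pair via the quadratic formula.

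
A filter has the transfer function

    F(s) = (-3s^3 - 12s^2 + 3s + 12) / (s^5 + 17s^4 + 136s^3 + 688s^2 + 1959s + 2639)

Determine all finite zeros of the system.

Set the numerator to zero: -3s^3 - 12s^2 + 3s + 12 = 0, i.e. -3·(s^3 + 4s^2 - s - 4) = 0.
Factoring: (s + 4)(s + 1)(s - 1) = 0.

s = -4, -1, 1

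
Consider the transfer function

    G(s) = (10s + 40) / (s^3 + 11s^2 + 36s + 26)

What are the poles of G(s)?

s = -5 ± j, -1

The poles are the roots of the denominator s^3 + 11s^2 + 36s + 26 = 0.
Trying s = -1: the polynomial evaluates to 0, so (s + 1) is a factor.
Dividing out leaves s^2 + 10s + 26 = 0.
The quadratic formula then gives s = -5 ± 1j.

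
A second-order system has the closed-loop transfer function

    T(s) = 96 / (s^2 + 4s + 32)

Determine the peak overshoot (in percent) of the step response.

Comparing s^2 + 4s + 32 to s^2 + 2ζωₙs + ωₙ²: ωₙ = √32 ≈ 5.657 rad/s and ζ = 4/(2·√32) ≈ 0.3536.
%OS = 100·exp(−πζ/√(1−ζ²)) = 100·exp(−π·0.3536/√(1−0.3536²)) ≈ 30.5%.

%OS ≈ 30.5%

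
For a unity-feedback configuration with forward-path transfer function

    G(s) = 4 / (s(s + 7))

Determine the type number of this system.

The denominator has 1 factor of s at the origin (free integrator), so this is a Type 1 system.

Type 1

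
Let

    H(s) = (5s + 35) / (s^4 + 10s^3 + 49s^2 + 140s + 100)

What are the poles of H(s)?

The poles are the roots of the denominator s^4 + 10s^3 + 49s^2 + 140s + 100 = 0.
Trying s = -1: the polynomial evaluates to 0, so (s + 1) is a factor.
Dividing out leaves s^3 + 9s^2 + 40s + 100 = 0.
This factors further as (s^2 + 4s + 20)(s + 5) = 0.

s = -1, -2 ± 4j, -5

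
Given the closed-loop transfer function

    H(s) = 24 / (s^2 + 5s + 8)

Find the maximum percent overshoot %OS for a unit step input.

Comparing s^2 + 5s + 8 to s^2 + 2ζωₙs + ωₙ²: ωₙ = √8 ≈ 2.828 rad/s and ζ = 5/(2·√8) ≈ 0.8839.
%OS = 100·exp(−πζ/√(1−ζ²)) = 100·exp(−π·0.8839/√(1−0.8839²)) ≈ 0.264%.

%OS ≈ 0.264%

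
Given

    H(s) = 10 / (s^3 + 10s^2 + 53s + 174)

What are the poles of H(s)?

The poles are the roots of the denominator s^3 + 10s^2 + 53s + 174 = 0.
Trying s = -6: the polynomial evaluates to 0, so (s + 6) is a factor.
Dividing out leaves s^2 + 4s + 29 = 0.
The quadratic formula then gives s = -2 ± 5j.

s = -6, -2 ± 5j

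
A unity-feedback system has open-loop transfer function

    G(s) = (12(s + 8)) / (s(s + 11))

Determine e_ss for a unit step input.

e_ss = 0

G(s) has one pole at the origin.
This is a Type 1 system; for a step input the steady-state error is zero.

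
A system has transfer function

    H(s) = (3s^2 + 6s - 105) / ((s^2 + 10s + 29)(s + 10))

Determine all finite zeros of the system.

Set the numerator to zero: 3s^2 + 6s - 105 = 0, i.e. 3·(s^2 + 2s - 35) = 0.
Factoring: (s - 5)(s + 7) = 0.

s = 5, -7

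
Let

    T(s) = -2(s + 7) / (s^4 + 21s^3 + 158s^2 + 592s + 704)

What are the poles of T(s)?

The poles are the roots of the denominator s^4 + 21s^3 + 158s^2 + 592s + 704 = 0.
Trying s = -2: the polynomial evaluates to 0, so (s + 2) is a factor.
Dividing out leaves s^3 + 19s^2 + 120s + 352 = 0.
This factors further as (s^2 + 8s + 32)(s + 11) = 0.

s = -4 ± 4j, -2, -11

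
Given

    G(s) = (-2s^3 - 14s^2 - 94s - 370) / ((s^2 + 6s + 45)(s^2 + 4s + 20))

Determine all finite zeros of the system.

s = -1 + 6j, -1 - 6j, -5

Set the numerator to zero: -2s^3 - 14s^2 - 94s - 370 = 0, i.e. -2·(s^3 + 7s^2 + 47s + 185) = 0.
Factoring: (s^2 + 2s + 37)(s + 5) = 0.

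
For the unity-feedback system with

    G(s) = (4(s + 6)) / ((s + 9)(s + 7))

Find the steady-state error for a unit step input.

e_ss = 0.7241

G(s) has no poles at the origin.
This is a Type 0 system. Kp = lim_{s→0} G(s) = 24/63 = 8/21.
e_ss = 1/(1 + Kp) = 1/(1 + 8/21) = 21/29 ≈ 0.7241.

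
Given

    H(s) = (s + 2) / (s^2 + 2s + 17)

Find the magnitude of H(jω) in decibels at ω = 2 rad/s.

|H(j2)|_dB ≈ -13.6 dB

Substitute s = j2: numerator = 2 + j2, denominator = 13 + j4.
|H(j2)| = |2 + j2| / |13 + j4| = 2.8284 / 13.601 ≈ 0.2080.
In decibels: 20·log₁₀(0.2080) ≈ -13.6 dB.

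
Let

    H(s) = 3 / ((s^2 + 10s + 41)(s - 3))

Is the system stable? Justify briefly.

The poles can be read from the denominator factors: s = -5 ± 4j, 3.
Since the pole(s) at s = 3 lie in the right half-plane, the system is unstable.

unstable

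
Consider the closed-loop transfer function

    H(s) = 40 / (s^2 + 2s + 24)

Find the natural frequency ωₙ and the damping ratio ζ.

ωₙ ≈ 4.899 rad/s, ζ ≈ 0.2041

Compare the denominator to the standard form s^2 + 2ζωₙs + ωₙ².
ωₙ² = 24, so ωₙ = √24 ≈ 4.899 rad/s.
2ζωₙ = 2, so ζ = 2/(2·√24) ≈ 0.2041.
With ζ = 0.2041 the response is underdamped.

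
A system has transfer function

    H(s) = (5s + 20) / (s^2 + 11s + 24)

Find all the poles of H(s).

The poles are the roots of the denominator s^2 + 11s + 24 = 0.
Factoring: (s + 8)(s + 3) = 0, so s = -8 and s = -3.

s = -8, -3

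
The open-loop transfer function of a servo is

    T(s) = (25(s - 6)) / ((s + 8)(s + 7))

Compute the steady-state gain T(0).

At s = 0 each factor (s + a) contributes a and each (s^2 + bs + c) contributes c.
T(0) = 25·(-6) / ((8) · (7)) = -150/56 = -75/28.

T(0) = -75/28 ≈ -2.679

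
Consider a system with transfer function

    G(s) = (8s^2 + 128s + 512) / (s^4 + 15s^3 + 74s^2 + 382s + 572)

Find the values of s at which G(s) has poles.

s = -2, -1 + 5j, -1 - 5j, -11

The poles are the roots of the denominator s^4 + 15s^3 + 74s^2 + 382s + 572 = 0.
Trying s = -2: the polynomial evaluates to 0, so (s + 2) is a factor.
Dividing out leaves s^3 + 13s^2 + 48s + 286 = 0.
This factors further as (s^2 + 2s + 26)(s + 11) = 0.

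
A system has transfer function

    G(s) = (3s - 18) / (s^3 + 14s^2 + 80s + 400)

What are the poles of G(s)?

s = -2 + 6j, -2 - 6j, -10

The poles are the roots of the denominator s^3 + 14s^2 + 80s + 400 = 0.
Trying s = -10: the polynomial evaluates to 0, so (s + 10) is a factor.
Dividing out leaves s^2 + 4s + 40 = 0.
The quadratic formula then gives s = -2 ± 6j.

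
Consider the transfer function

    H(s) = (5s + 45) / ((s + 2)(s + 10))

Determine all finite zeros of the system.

s = -9

Set the numerator to zero: 5s + 45 = 0, i.e. 5·(s + 9) = 0.
So s = -9.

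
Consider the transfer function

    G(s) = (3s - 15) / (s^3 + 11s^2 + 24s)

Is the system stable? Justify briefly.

marginally stable

The denominator s^3 + 11s^2 + 24s factors as s(s + 3)(s + 8), giving poles at s = 0, -3, -8.
Since the simple pole(s) at s = 0 lie on the jω-axis with none in the right half-plane, the system is marginally stable.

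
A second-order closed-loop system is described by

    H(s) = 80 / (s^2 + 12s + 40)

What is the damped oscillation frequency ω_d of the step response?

Comparing s^2 + 12s + 40 to s^2 + 2ζωₙs + ωₙ²: ωₙ = √40 ≈ 6.325 rad/s and ζ = 12/(2·√40) ≈ 0.9487.
ζωₙ = 12/2 = 6, so ω_d = ωₙ√(1−ζ²) = √(ωₙ² − (ζωₙ)²) = √(40 − 6²) = √4 = 2 rad/s.

ω_d = 2 rad/s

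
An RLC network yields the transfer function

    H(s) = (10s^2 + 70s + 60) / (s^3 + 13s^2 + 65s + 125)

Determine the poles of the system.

The poles are the roots of the denominator s^3 + 13s^2 + 65s + 125 = 0.
Trying s = -5: the polynomial evaluates to 0, so (s + 5) is a factor.
Dividing out leaves s^2 + 8s + 25 = 0.
The quadratic formula then gives s = -4 ± 3j.

s = -4 + 3j, -4 - 3j, -5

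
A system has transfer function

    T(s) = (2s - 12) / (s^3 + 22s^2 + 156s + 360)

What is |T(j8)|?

Substitute s = j8: numerator = -12 + j16, denominator = -1048 + j736.
|T(j8)| = |-12 + j16| / |-1048 + j736| = 20 / 1280.6 ≈ 0.01562.

|T(j8)| ≈ 0.01562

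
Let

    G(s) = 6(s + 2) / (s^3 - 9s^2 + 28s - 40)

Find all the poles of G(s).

s = 2 + 2j, 2 - 2j, 5

The poles are the roots of the denominator s^3 - 9s^2 + 28s - 40 = 0.
Trying s = 5: the polynomial evaluates to 0, so (s - 5) is a factor.
Dividing out leaves s^2 - 4s + 8 = 0.
The quadratic formula then gives s = 2 ± 2j.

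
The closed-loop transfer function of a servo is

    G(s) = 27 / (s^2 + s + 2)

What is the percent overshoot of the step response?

%OS ≈ 30.5%

Comparing s^2 + s + 2 to s^2 + 2ζωₙs + ωₙ²: ωₙ = √2 ≈ 1.414 rad/s and ζ = 1/(2·√2) ≈ 0.3536.
%OS = 100·exp(−πζ/√(1−ζ²)) = 100·exp(−π·0.3536/√(1−0.3536²)) ≈ 30.5%.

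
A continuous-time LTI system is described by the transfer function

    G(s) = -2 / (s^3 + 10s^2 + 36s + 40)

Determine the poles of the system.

The poles are the roots of the denominator s^3 + 10s^2 + 36s + 40 = 0.
Trying s = -2: the polynomial evaluates to 0, so (s + 2) is a factor.
Dividing out leaves s^2 + 8s + 20 = 0.
The quadratic formula then gives s = -4 ± 2j.

s = -4 + 2j, -4 - 2j, -2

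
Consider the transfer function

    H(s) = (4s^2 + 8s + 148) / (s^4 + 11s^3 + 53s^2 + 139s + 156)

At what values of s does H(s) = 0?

s = -1 ± 6j

Set the numerator to zero: 4s^2 + 8s + 148 = 0, i.e. 4·(s^2 + 2s + 37) = 0.
Factoring: (s^2 + 2s + 37) = 0.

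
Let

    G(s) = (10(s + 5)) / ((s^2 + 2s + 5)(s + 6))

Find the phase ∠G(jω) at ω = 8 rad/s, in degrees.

∠G(j8) ≈ -160.0°

At s = j8: numerator = 50 + j80, denominator = -482 - j376.
∠G = ∠num − ∠den = 57.995° − (-142.04°) = 200.0°, which wraps to -160.0°.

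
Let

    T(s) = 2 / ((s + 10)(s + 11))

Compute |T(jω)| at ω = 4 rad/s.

|T(j4)| ≈ 0.01587

Substitute s = j4: numerator = 2, denominator = 94 + j84.
|T(j4)| = |2| / |94 + j84| = 2 / 126.06 ≈ 0.01587.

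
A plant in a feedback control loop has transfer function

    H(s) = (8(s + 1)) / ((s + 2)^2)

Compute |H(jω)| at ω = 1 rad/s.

|H(j1)| ≈ 2.263

Substitute s = j1: numerator = 8 + j8, denominator = 3 + j4.
|H(j1)| = |8 + j8| / |3 + j4| = 11.314 / 5 ≈ 2.263.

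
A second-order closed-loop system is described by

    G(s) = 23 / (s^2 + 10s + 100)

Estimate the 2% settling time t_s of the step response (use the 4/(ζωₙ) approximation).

Comparing s^2 + 10s + 100 to s^2 + 2ζωₙs + ωₙ²: ωₙ = 10 rad/s and ζ = 10/(2·10) = 0.5.
ζωₙ = 10/2 = 5, so t_s ≈ 4/(ζωₙ) = 4/5 = 0.8000 s.

t_s ≈ 0.8000 s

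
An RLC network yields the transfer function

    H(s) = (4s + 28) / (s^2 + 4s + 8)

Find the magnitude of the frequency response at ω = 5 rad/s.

Substitute s = j5: numerator = 28 + j20, denominator = -17 + j20.
|H(j5)| = |28 + j20| / |-17 + j20| = 34.409 / 26.249 ≈ 1.311.

|H(j5)| ≈ 1.311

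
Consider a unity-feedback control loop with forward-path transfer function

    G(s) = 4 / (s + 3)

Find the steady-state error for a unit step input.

e_ss = 0.4286

G(s) has no poles at the origin.
This is a Type 0 system. Kp = lim_{s→0} G(s) = 4/3.
e_ss = 1/(1 + Kp) = 1/(1 + 4/3) = 3/7 ≈ 0.4286.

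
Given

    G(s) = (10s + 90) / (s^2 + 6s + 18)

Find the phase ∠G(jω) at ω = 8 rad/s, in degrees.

∠G(j8) ≈ -92.15°

At s = j8: numerator = 90 + j80, denominator = -46 + j48.
∠G = ∠num − ∠den = 41.634° − (133.78°) = -92.15°.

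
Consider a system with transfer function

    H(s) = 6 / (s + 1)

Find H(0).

H(0) = 6

Set s = 0: H(0) = (6) / (1) = 6.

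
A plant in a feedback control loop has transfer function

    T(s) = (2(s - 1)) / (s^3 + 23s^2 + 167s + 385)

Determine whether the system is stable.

The denominator s^3 + 23s^2 + 167s + 385 factors as (s + 7)(s + 11)(s + 5), giving poles at s = -7, -11, -5.
Since all poles lie strictly in the left half-plane, the system is stable.

stable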